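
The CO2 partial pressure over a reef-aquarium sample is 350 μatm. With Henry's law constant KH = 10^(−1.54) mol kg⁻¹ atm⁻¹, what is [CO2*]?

KH = 10^(−1.54) = 2.884×10^-2 mol kg⁻¹ atm⁻¹
[CO2*] = KH · pCO2 = 2.884×10^-2 × 350×10^-6 atm = 1.01×10^-5 mol/kg

[CO2*] = 10.1 μmol/kg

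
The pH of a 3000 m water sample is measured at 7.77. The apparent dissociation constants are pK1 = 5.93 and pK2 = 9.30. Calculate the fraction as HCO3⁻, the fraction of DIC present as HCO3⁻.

α₁ = 1 / (1 + [H⁺]/K1 + K2/[H⁺]) = 1 / (1 + 10^-1.84 + 10^-1.53)
   = 1 / (1 + 0.014454 + 0.029512) = 1/1.0440 = 0.9579

α₁ = 0.958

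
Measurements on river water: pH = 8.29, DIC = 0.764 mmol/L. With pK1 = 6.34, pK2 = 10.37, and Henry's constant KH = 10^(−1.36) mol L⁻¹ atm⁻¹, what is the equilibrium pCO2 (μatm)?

α₀ = 1 / (1 + K1/[H⁺] + K1K2/[H⁺]²) = 1 / (1 + 10^+1.95 + 10^-0.13)
   = 1 / (1 + 89.125 + 0.74131) = 1/90.866 = 0.01101
[CO2*] = α₀ × DIC = 0.01101 × 0.764 = 0.008408 mmol/L = 8.408 μmol/L
pCO2 = [CO2*]/KH = 8.408×10^-6 / 4.365×10^-2 = 193 μatm

pCO2 = 193 μatm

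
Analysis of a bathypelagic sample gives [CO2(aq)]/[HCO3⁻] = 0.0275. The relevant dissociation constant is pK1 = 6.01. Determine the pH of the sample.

From K1 = [H⁺][HCO3⁻]/[CO2(aq)]:  pH = pK1 − log₁₀([CO2(aq)]/[HCO3⁻])
log₁₀(0.0275) = -1.561
pH = 6.01 − (-1.561) = 7.57

pH = 7.57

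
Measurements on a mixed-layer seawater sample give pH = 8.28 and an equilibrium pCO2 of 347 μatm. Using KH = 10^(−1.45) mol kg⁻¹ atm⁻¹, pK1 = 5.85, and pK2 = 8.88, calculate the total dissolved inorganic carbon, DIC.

DIC = 4.16 mmol/kg

[CO2*] = KH · pCO2 = 10^(−1.45) × 347×10^-6 = 1.231×10^-5 mol/kg
α₀ = 1/(1 + K1/[H⁺] + K1K2/[H⁺]²) = 1/(1 + 10^+2.43 + 10^+1.83) = 0.002961
DIC = [CO2*]/α₀ = 1.231×10^-5 / 0.002961 = 4.16 mmol/kg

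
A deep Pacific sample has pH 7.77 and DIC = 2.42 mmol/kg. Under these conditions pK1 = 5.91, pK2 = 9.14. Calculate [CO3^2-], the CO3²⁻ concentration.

[CO3²⁻] = 0.0977 mmol/kg

α₂ = 1 / (1 + [H⁺]/K2 + [H⁺]²/(K1K2)) = 1 / (1 + 10^+1.37 + 10^-0.49)
   = 1 / (1 + 23.442 + 0.32359) = 1/24.766 = 0.04038
[CO3²⁻] = α₂ × DIC = 0.04038 × 2.42 = 0.0977 mmol/kg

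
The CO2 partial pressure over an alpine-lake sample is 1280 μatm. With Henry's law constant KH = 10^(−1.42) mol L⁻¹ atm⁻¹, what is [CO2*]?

KH = 10^(−1.42) = 3.802×10^-2 mol L⁻¹ atm⁻¹
[CO2*] = KH · pCO2 = 3.802×10^-2 × 1280×10^-6 atm = 4.87×10^-5 mol/L

[CO2*] = 48.7 μmol/L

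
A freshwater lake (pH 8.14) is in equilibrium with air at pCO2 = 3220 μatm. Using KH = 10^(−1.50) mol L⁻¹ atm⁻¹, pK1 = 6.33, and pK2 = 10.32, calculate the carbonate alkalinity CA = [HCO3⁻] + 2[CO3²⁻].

CA = 6.66 mmol/L

[CO2*] = KH · pCO2 = 10^(−1.50) × 3220×10^-6 = 1.018×10^-4 mol/L
α₀ = 1/(1 + K1/[H⁺] + K1K2/[H⁺]²) = 1/(1 + 10^+1.81 + 10^-0.37) = 0.01515
DIC = [CO2*]/α₀ = 1.018×10^-4 / 0.01515 = 6.720 mmol/L
CA = (α₁ + 2α₂)·DIC = (0.9784 + 2×0.006464) × 6.720 = 6.66 mmol/L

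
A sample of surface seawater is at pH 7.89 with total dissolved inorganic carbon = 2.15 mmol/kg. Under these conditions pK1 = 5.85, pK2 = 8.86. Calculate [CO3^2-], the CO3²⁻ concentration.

[CO3²⁻] = 0.206 mmol/kg

α₂ = 1 / (1 + [H⁺]/K2 + [H⁺]²/(K1K2)) = 1 / (1 + 10^+0.97 + 10^-1.07)
   = 1 / (1 + 9.3325 + 0.085114) = 1/10.418 = 0.09599
[CO3²⁻] = α₂ × DIC = 0.09599 × 2.15 = 0.206 mmol/kg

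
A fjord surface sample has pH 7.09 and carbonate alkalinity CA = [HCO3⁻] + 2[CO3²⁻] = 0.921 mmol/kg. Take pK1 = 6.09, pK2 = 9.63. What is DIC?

DIC = 1.01 mmol/kg

CA = [HCO3⁻] + 2[CO3²⁻] = (α₁ + 2α₂)·DIC
At pH 7.09: [H⁺]/K1 = 10^-1.00 = 0.10000, K2/[H⁺] = 10^-2.54 = 0.0028840
α₁ = 1/(1 + 0.10000 + 0.0028840) = 1/1.1029 = 0.9067; α₂ = α₁·K2/[H⁺] = 0.002615
α₁ + 2α₂ = 0.9119
DIC = CA / (α₁ + 2α₂) = 0.921 / 0.9119 = 1.01 mmol/kg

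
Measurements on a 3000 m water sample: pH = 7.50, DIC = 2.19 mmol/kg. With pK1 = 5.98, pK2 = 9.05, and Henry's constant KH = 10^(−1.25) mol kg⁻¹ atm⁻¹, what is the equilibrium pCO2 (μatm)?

pCO2 = 1110 μatm

α₀ = 1 / (1 + K1/[H⁺] + K1K2/[H⁺]²) = 1 / (1 + 10^+1.52 + 10^-0.03)
   = 1 / (1 + 33.113 + 0.93325) = 1/35.046 = 0.02853
[CO2*] = α₀ × DIC = 0.02853 × 2.19 = 0.06249 mmol/kg
pCO2 = [CO2*]/KH = 6.249×10^-5 / 5.623×10^-2 = 1110 μatm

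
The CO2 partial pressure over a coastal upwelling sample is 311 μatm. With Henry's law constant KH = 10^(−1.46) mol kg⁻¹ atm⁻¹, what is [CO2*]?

[CO2*] = 10.8 μmol/kg

KH = 10^(−1.46) = 3.467×10^-2 mol kg⁻¹ atm⁻¹
[CO2*] = KH · pCO2 = 3.467×10^-2 × 311×10^-6 atm = 1.08×10^-5 mol/kg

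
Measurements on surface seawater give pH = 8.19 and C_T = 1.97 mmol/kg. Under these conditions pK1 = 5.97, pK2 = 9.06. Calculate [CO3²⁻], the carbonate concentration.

α₂ = 1 / (1 + [H⁺]/K2 + [H⁺]²/(K1K2)) = 1 / (1 + 10^+0.87 + 10^-1.35)
   = 1 / (1 + 7.4131 + 0.044668) = 1/8.4578 = 0.1182
[CO3²⁻] = α₂ × DIC = 0.1182 × 1.97 = 0.233 mmol/kg

[CO3²⁻] = 0.233 mmol/kg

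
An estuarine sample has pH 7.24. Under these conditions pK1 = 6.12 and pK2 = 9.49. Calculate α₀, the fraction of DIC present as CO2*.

α₀ = 1 / (1 + K1/[H⁺] + K1K2/[H⁺]²) = 1 / (1 + 10^+1.12 + 10^-1.13)
   = 1 / (1 + 13.183 + 0.074131) = 1/14.257 = 0.07014

α₀ = 0.0701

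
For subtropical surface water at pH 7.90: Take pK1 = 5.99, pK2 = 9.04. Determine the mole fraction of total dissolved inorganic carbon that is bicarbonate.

α₁ = 0.922

α₁ = 1 / (1 + [H⁺]/K1 + K2/[H⁺]) = 1 / (1 + 10^-1.91 + 10^-1.14)
   = 1 / (1 + 0.012303 + 0.072444) = 1/1.0847 = 0.9219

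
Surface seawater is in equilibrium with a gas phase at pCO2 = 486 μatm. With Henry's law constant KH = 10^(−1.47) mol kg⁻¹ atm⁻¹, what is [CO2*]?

KH = 10^(−1.47) = 3.388×10^-2 mol kg⁻¹ atm⁻¹
[CO2*] = KH · pCO2 = 3.388×10^-2 × 486×10^-6 atm = 1.65×10^-5 mol/kg

[CO2*] = 16.5 μmol/kg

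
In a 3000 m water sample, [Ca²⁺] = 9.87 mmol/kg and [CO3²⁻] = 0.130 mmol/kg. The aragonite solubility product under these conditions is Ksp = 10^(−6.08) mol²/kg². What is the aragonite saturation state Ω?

Ksp = 10^(−6.08) = 8.318×10^-7
Ω = [Ca²⁺][CO3²⁻]/Ksp = (9.87×10^-3)(0.130×10^-3) / 8.318×10^-7 = 1.54

Ω = 1.54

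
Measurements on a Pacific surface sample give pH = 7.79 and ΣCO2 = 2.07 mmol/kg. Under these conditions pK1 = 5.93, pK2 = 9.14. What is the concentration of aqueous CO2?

α₀ = 1 / (1 + K1/[H⁺] + K1K2/[H⁺]²) = 1 / (1 + 10^+1.86 + 10^+0.51)
   = 1 / (1 + 72.444 + 3.2359) = 1/76.680 = 0.01304
[CO2*] = α₀ × DIC = 0.01304 × 2.07 = 0.0270 mmol/kg

[CO2*] = 0.0270 mmol/kg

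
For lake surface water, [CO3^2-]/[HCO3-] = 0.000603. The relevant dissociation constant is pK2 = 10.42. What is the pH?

From K2 = [H⁺][CO3^2-]/[HCO3-]:  pH = pK2 + log₁₀([CO3^2-]/[HCO3-])
log₁₀(0.000603) = -3.220
pH = 10.42 + (-3.220) = 7.20

pH = 7.20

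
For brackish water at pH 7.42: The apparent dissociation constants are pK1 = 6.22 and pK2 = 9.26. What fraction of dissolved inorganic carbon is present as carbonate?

α₂ = 1 / (1 + [H⁺]/K2 + [H⁺]²/(K1K2)) = 1 / (1 + 10^+1.84 + 10^+0.64)
   = 1 / (1 + 69.183 + 4.3652) = 1/74.548 = 0.01341

α₂ = 0.0134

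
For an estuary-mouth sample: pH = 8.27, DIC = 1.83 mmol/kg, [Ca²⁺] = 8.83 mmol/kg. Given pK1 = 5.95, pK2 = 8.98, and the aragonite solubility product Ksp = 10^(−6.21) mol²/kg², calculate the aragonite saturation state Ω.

Ω = 4.26

α₂ = 1 / (1 + [H⁺]/K2 + [H⁺]²/(K1K2)) = 1 / (1 + 10^+0.71 + 10^-1.61)
   = 1 / (1 + 5.1286 + 0.024547) = 1/6.1532 = 0.1625
[CO3²⁻] = α₂ × DIC = 0.1625 × 1.83 = 0.2974 mmol/kg
Ksp = 10^(−6.21) = 6.166×10^-7
Ω = [Ca²⁺][CO3²⁻]/Ksp = (8.83×10^-3)(2.974×10^-4) / 6.166×10^-7 = 4.26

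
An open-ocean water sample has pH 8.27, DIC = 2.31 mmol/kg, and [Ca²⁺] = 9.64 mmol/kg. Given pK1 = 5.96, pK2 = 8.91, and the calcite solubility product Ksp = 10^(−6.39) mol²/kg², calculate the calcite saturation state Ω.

α₂ = 1 / (1 + [H⁺]/K2 + [H⁺]²/(K1K2)) = 1 / (1 + 10^+0.64 + 10^-1.67)
   = 1 / (1 + 4.3652 + 0.021380) = 1/5.3865 = 0.1856
[CO3²⁻] = α₂ × DIC = 0.1856 × 2.31 = 0.4288 mmol/kg
Ksp = 10^(−6.39) = 4.074×10^-7
Ω = [Ca²⁺][CO3²⁻]/Ksp = (9.64×10^-3)(4.288×10^-4) / 4.074×10^-7 = 10.1

Ω = 10.1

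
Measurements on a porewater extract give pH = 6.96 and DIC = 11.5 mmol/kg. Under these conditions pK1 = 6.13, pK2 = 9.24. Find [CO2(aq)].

α₀ = 1 / (1 + K1/[H⁺] + K1K2/[H⁺]²) = 1 / (1 + 10^+0.83 + 10^-1.45)
   = 1 / (1 + 6.7608 + 0.035481) = 1/7.7963 = 0.1283
[CO2*] = α₀ × DIC = 0.1283 × 11.5 = 1.48 mmol/kg

[CO2*] = 1.48 mmol/kg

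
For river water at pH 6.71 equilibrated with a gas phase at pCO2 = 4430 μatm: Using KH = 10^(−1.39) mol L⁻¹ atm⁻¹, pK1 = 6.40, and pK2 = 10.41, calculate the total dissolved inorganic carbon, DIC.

[CO2*] = KH · pCO2 = 10^(−1.39) × 4430×10^-6 = 1.805×10^-4 mol/L
α₀ = 1/(1 + K1/[H⁺] + K1K2/[H⁺]²) = 1/(1 + 10^+0.31 + 10^-3.39) = 0.3287
DIC = [CO2*]/α₀ = 1.805×10^-4 / 0.3287 = 0.549 mmol/L

DIC = 0.549 mmol/L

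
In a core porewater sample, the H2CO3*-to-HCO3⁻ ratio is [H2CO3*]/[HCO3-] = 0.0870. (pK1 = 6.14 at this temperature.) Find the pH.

pH = 7.20

From K1 = [H⁺][HCO3-]/[H2CO3*]:  pH = pK1 − log₁₀([H2CO3*]/[HCO3-])
log₁₀(0.0870) = -1.060
pH = 6.14 − (-1.060) = 7.20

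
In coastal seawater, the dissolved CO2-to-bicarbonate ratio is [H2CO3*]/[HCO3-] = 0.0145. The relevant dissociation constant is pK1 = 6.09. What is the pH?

From K1 = [H⁺][HCO3-]/[H2CO3*]:  pH = pK1 − log₁₀([H2CO3*]/[HCO3-])
log₁₀(0.0145) = -1.839
pH = 6.09 − (-1.839) = 7.93

pH = 7.93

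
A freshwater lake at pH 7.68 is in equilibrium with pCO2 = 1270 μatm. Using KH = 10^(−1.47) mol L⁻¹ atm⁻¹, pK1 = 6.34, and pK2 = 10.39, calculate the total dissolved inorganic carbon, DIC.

[CO2*] = KH · pCO2 = 10^(−1.47) × 1270×10^-6 = 4.303×10^-5 mol/L
α₀ = 1/(1 + K1/[H⁺] + K1K2/[H⁺]²) = 1/(1 + 10^+1.34 + 10^-1.37) = 0.04363
DIC = [CO2*]/α₀ = 4.303×10^-5 / 0.04363 = 0.986 mmol/L

DIC = 0.986 mmol/L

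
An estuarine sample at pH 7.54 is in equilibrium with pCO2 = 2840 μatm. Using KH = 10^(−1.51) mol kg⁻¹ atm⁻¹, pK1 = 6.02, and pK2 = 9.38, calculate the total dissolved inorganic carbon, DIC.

[CO2*] = KH · pCO2 = 10^(−1.51) × 2840×10^-6 = 8.776×10^-5 mol/kg
α₀ = 1/(1 + K1/[H⁺] + K1K2/[H⁺]²) = 1/(1 + 10^+1.52 + 10^-0.32) = 0.02891
DIC = [CO2*]/α₀ = 8.776×10^-5 / 0.02891 = 3.04 mmol/kg

DIC = 3.04 mmol/kg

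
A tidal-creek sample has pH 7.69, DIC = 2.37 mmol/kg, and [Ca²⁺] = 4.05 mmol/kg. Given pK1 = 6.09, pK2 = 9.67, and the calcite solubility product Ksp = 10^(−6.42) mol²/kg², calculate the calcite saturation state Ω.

α₂ = 1 / (1 + [H⁺]/K2 + [H⁺]²/(K1K2)) = 1 / (1 + 10^+1.98 + 10^+0.38)
   = 1 / (1 + 95.499 + 2.3988) = 1/98.898 = 0.01011
[CO3²⁻] = α₂ × DIC = 0.01011 × 2.37 = 0.02396 mmol/kg
Ksp = 10^(−6.42) = 3.802×10^-7
Ω = [Ca²⁺][CO3²⁻]/Ksp = (4.05×10^-3)(2.396×10^-5) / 3.802×10^-7 = 0.255

Ω = 0.255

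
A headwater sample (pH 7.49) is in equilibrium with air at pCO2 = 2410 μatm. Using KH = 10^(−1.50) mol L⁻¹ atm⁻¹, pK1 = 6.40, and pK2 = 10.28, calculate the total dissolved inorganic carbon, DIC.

[CO2*] = KH · pCO2 = 10^(−1.50) × 2410×10^-6 = 7.621×10^-5 mol/L
α₀ = 1/(1 + K1/[H⁺] + K1K2/[H⁺]²) = 1/(1 + 10^+1.09 + 10^-1.70) = 0.07506
DIC = [CO2*]/α₀ = 7.621×10^-5 / 0.07506 = 1.02 mmol/L

DIC = 1.02 mmol/L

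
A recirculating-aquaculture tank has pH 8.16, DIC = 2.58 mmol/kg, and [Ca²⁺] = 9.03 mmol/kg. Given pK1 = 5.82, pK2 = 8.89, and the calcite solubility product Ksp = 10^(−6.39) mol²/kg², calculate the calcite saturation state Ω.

Ω = 8.94

α₂ = 1 / (1 + [H⁺]/K2 + [H⁺]²/(K1K2)) = 1 / (1 + 10^+0.73 + 10^-1.61)
   = 1 / (1 + 5.3703 + 0.024547) = 1/6.3949 = 0.1564
[CO3²⁻] = α₂ × DIC = 0.1564 × 2.58 = 0.4034 mmol/kg
Ksp = 10^(−6.39) = 4.074×10^-7
Ω = [Ca²⁺][CO3²⁻]/Ksp = (9.03×10^-3)(4.034×10^-4) / 4.074×10^-7 = 8.94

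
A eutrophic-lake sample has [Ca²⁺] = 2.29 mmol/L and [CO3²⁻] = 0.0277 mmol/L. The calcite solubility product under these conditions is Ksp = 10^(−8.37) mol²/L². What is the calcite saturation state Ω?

Ksp = 10^(−8.37) = 4.266×10^-9
Ω = [Ca²⁺][CO3²⁻]/Ksp = (2.29×10^-3)(0.0277×10^-3) / 4.266×10^-9 = 14.9

Ω = 14.9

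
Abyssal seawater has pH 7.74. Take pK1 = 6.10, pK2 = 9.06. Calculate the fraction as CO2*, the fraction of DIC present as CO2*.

α₀ = 1 / (1 + K1/[H⁺] + K1K2/[H⁺]²) = 1 / (1 + 10^+1.64 + 10^+0.32)
   = 1 / (1 + 43.652 + 2.0893) = 1/46.741 = 0.02139

α₀ = 0.0214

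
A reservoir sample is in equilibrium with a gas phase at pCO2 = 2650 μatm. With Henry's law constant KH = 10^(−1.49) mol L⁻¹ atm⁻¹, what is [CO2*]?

KH = 10^(−1.49) = 3.236×10^-2 mol L⁻¹ atm⁻¹
[CO2*] = KH · pCO2 = 3.236×10^-2 × 2650×10^-6 atm = 8.58×10^-5 mol/L

[CO2*] = 85.8 μmol/L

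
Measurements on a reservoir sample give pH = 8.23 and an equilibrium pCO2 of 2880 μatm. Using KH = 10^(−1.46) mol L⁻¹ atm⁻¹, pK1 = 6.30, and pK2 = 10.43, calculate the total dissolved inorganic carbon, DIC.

[CO2*] = KH · pCO2 = 10^(−1.46) × 2880×10^-6 = 9.986×10^-5 mol/L
α₀ = 1/(1 + K1/[H⁺] + K1K2/[H⁺]²) = 1/(1 + 10^+1.93 + 10^-0.27) = 0.01154
DIC = [CO2*]/α₀ = 9.986×10^-5 / 0.01154 = 8.65 mmol/L

DIC = 8.65 mmol/L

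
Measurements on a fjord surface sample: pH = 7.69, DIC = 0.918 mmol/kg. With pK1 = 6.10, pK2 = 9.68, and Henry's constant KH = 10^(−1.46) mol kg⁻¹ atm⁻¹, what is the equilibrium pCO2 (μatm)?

α₀ = 1 / (1 + K1/[H⁺] + K1K2/[H⁺]²) = 1 / (1 + 10^+1.59 + 10^-0.40)
   = 1 / (1 + 38.905 + 0.39811) = 1/40.303 = 0.02481
[CO2*] = α₀ × DIC = 0.02481 × 0.918 = 0.02278 mmol/kg
pCO2 = [CO2*]/KH = 2.278×10^-5 / 3.467×10^-2 = 657 μatm

pCO2 = 657 μatm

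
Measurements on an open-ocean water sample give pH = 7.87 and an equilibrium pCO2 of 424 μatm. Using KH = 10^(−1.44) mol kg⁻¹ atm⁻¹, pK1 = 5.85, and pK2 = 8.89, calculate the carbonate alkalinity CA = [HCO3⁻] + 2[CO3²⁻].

CA = 1.92 mmol/kg

[CO2*] = KH · pCO2 = 10^(−1.44) × 424×10^-6 = 1.539×10^-5 mol/kg
α₀ = 1/(1 + K1/[H⁺] + K1K2/[H⁺]²) = 1/(1 + 10^+2.02 + 10^+1.00) = 0.008642
DIC = [CO2*]/α₀ = 1.539×10^-5 / 0.008642 = 1.781 mmol/kg
CA = (α₁ + 2α₂)·DIC = (0.9049 + 2×0.08642) × 1.781 = 1.92 mmol/kg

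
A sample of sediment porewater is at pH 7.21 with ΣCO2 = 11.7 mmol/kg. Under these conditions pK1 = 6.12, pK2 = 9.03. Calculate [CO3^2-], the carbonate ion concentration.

[CO3²⁻] = 0.162 mmol/kg

α₂ = 1 / (1 + [H⁺]/K2 + [H⁺]²/(K1K2)) = 1 / (1 + 10^+1.82 + 10^+0.73)
   = 1 / (1 + 66.069 + 5.3703) = 1/72.440 = 0.01380
[CO3²⁻] = α₂ × DIC = 0.01380 × 11.7 = 0.162 mmol/kg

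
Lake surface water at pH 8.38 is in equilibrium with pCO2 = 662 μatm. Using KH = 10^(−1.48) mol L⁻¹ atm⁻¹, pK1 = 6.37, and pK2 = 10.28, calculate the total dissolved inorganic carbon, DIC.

[CO2*] = KH · pCO2 = 10^(−1.48) × 662×10^-6 = 2.192×10^-5 mol/L
α₀ = 1/(1 + K1/[H⁺] + K1K2/[H⁺]²) = 1/(1 + 10^+2.01 + 10^+0.11) = 0.009559
DIC = [CO2*]/α₀ = 2.192×10^-5 / 0.009559 = 2.29 mmol/L

DIC = 2.29 mmol/L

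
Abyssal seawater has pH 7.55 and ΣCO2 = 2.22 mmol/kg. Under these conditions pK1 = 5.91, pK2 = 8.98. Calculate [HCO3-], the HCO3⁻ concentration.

α₁ = 1 / (1 + [H⁺]/K1 + K2/[H⁺]) = 1 / (1 + 10^-1.64 + 10^-1.43)
   = 1 / (1 + 0.022909 + 0.037154) = 1/1.0601 = 0.9433
[HCO3⁻] = α₁ × DIC = 0.9433 × 2.22 = 2.09 mmol/kg

[HCO3⁻] = 2.09 mmol/kg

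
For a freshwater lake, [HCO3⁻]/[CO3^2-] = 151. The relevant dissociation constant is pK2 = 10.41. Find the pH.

pH = 8.23

From K2 = [H⁺][CO3^2-]/[HCO3⁻]:  pH = pK2 − log₁₀([HCO3⁻]/[CO3^2-])
log₁₀(151) = +2.179
pH = 10.41 − (+2.179) = 8.23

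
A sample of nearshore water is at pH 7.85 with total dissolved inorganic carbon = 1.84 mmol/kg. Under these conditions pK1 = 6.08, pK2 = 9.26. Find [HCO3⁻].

[HCO3⁻] = 1.74 mmol/kg

α₁ = 1 / (1 + [H⁺]/K1 + K2/[H⁺]) = 1 / (1 + 10^-1.77 + 10^-1.41)
   = 1 / (1 + 0.016982 + 0.038905) = 1/1.0559 = 0.9471
[HCO3⁻] = α₁ × DIC = 0.9471 × 1.84 = 1.74 mmol/kg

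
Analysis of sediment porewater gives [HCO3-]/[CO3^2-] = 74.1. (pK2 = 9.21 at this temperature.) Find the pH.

From K2 = [H⁺][CO3^2-]/[HCO3-]:  pH = pK2 − log₁₀([HCO3-]/[CO3^2-])
log₁₀(74.1) = +1.870
pH = 9.21 − (+1.870) = 7.34

pH = 7.34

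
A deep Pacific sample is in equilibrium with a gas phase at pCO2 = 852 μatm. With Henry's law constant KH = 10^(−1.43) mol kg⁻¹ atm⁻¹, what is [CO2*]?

KH = 10^(−1.43) = 3.715×10^-2 mol kg⁻¹ atm⁻¹
[CO2*] = KH · pCO2 = 3.715×10^-2 × 852×10^-6 atm = 3.17×10^-5 mol/kg

[CO2*] = 31.7 μmol/kg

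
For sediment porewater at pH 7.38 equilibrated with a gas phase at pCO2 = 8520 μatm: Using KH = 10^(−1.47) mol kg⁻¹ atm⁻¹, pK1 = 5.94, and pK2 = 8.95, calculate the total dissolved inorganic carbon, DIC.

DIC = 8.45 mmol/kg

[CO2*] = KH · pCO2 = 10^(−1.47) × 8520×10^-6 = 2.887×10^-4 mol/kg
α₀ = 1/(1 + K1/[H⁺] + K1K2/[H⁺]²) = 1/(1 + 10^+1.44 + 10^-0.13) = 0.03415
DIC = [CO2*]/α₀ = 2.887×10^-4 / 0.03415 = 8.45 mmol/kg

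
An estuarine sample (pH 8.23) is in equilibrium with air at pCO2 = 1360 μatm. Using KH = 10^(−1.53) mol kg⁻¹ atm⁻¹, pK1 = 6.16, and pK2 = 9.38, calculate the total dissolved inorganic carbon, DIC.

[CO2*] = KH · pCO2 = 10^(−1.53) × 1360×10^-6 = 4.014×10^-5 mol/kg
α₀ = 1/(1 + K1/[H⁺] + K1K2/[H⁺]²) = 1/(1 + 10^+2.07 + 10^+0.92) = 0.007886
DIC = [CO2*]/α₀ = 4.014×10^-5 / 0.007886 = 5.09 mmol/kg

DIC = 5.09 mmol/kg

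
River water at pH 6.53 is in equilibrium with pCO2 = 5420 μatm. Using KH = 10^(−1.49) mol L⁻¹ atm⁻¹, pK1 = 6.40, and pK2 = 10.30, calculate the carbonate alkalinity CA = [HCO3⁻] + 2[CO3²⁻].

CA = 0.237 mmol/L

[CO2*] = KH · pCO2 = 10^(−1.49) × 5420×10^-6 = 1.754×10^-4 mol/L
α₀ = 1/(1 + K1/[H⁺] + K1K2/[H⁺]²) = 1/(1 + 10^+0.13 + 10^-3.64) = 0.4257
DIC = [CO2*]/α₀ = 1.754×10^-4 / 0.4257 = 0.4120 mmol/L
CA = (α₁ + 2α₂)·DIC = (0.5742 + 2×9.752×10^-5) × 0.4120 = 0.237 mmol/L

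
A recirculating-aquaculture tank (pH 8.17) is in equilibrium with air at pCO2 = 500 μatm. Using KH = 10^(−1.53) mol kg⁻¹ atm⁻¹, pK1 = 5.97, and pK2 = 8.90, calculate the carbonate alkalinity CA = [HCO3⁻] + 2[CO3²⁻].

CA = 3.21 mmol/kg

[CO2*] = KH · pCO2 = 10^(−1.53) × 500×10^-6 = 1.476×10^-5 mol/kg
α₀ = 1/(1 + K1/[H⁺] + K1K2/[H⁺]²) = 1/(1 + 10^+2.20 + 10^+1.47) = 0.005291
DIC = [CO2*]/α₀ = 1.476×10^-5 / 0.005291 = 2.789 mmol/kg
CA = (α₁ + 2α₂)·DIC = (0.8386 + 2×0.1561) × 2.789 = 3.21 mmol/kg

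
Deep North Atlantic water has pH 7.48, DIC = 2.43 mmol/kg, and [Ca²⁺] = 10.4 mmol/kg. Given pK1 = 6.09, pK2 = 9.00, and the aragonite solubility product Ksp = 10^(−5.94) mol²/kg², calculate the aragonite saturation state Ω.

α₂ = 1 / (1 + [H⁺]/K2 + [H⁺]²/(K1K2)) = 1 / (1 + 10^+1.52 + 10^+0.13)
   = 1 / (1 + 33.113 + 1.3490) = 1/35.462 = 0.02820
[CO3²⁻] = α₂ × DIC = 0.02820 × 2.43 = 0.06852 mmol/kg
Ksp = 10^(−5.94) = 1.148×10^-6
Ω = [Ca²⁺][CO3²⁻]/Ksp = (10.4×10^-3)(6.852×10^-5) / 1.148×10^-6 = 0.621

Ω = 0.621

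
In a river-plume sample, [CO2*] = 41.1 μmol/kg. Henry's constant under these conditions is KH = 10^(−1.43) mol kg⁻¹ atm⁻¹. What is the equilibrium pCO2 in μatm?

KH = 10^(−1.43) = 3.715×10^-2 mol kg⁻¹ atm⁻¹
pCO2 = [CO2*]/KH = 41.1×10^-6 / 3.715×10^-2 = 1.11×10^-3 atm = 1110 μatm

pCO2 = 1110 μatm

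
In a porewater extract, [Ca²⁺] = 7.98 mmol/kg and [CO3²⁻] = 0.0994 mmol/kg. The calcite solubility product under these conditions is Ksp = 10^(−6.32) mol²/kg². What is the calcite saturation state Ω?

Ksp = 10^(−6.32) = 4.786×10^-7
Ω = [Ca²⁺][CO3²⁻]/Ksp = (7.98×10^-3)(0.0994×10^-3) / 4.786×10^-7 = 1.66

Ω = 1.66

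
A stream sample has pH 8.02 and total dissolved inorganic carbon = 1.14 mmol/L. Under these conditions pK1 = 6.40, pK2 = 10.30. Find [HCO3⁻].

α₁ = 1 / (1 + [H⁺]/K1 + K2/[H⁺]) = 1 / (1 + 10^-1.62 + 10^-2.28)
   = 1 / (1 + 0.023988 + 0.0052481) = 1/1.0292 = 0.9716
[HCO3⁻] = α₁ × DIC = 0.9716 × 1.14 = 1.11 mmol/L

[HCO3⁻] = 1.11 mmol/L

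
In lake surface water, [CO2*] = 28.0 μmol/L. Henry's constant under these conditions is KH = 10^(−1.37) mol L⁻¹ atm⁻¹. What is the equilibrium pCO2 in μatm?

pCO2 = 656 μatm

KH = 10^(−1.37) = 4.266×10^-2 mol L⁻¹ atm⁻¹
pCO2 = [CO2*]/KH = 28.0×10^-6 / 4.266×10^-2 = 6.56×10^-4 atm = 656 μatm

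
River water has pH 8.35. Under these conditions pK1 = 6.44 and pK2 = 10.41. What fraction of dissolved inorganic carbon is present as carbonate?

α₂ = 1 / (1 + [H⁺]/K2 + [H⁺]²/(K1K2)) = 1 / (1 + 10^+2.06 + 10^+0.15)
   = 1 / (1 + 114.82 + 1.4125) = 1/117.23 = 0.008530

α₂ = 0.00853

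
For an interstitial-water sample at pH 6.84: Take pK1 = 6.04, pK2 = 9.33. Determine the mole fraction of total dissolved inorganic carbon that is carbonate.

α₂ = 0.00279

α₂ = 1 / (1 + [H⁺]/K2 + [H⁺]²/(K1K2)) = 1 / (1 + 10^+2.49 + 10^+1.69)
   = 1 / (1 + 309.03 + 48.978) = 1/359.01 = 0.002785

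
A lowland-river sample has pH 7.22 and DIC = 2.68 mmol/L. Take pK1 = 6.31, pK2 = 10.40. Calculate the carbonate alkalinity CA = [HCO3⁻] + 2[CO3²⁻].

CA = [HCO3⁻] + 2[CO3²⁻] = (α₁ + 2α₂)·DIC
At pH 7.22: [H⁺]/K1 = 10^-0.91 = 0.12303, K2/[H⁺] = 10^-3.18 = 0.00066069
α₁ = 1/(1 + 0.12303 + 0.00066069) = 1/1.1237 = 0.8899; α₂ = α₁·K2/[H⁺] = 0.0005880
α₁ + 2α₂ = 0.8911
CA = 0.8911 × 2.68 = 2.39 mmol/L

CA = 2.39 mmol/L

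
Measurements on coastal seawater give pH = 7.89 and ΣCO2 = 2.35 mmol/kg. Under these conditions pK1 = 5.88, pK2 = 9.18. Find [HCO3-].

[HCO3⁻] = 2.21 mmol/kg

α₁ = 1 / (1 + [H⁺]/K1 + K2/[H⁺]) = 1 / (1 + 10^-2.01 + 10^-1.29)
   = 1 / (1 + 0.0097724 + 0.051286) = 1/1.0611 = 0.9425
[HCO3⁻] = α₁ × DIC = 0.9425 × 2.35 = 2.21 mmol/kg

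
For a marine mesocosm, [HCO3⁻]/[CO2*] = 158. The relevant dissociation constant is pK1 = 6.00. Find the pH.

pH = 8.20

From K1 = [H⁺][HCO3⁻]/[CO2*]:  pH = pK1 + log₁₀([HCO3⁻]/[CO2*])
log₁₀(158) = +2.199
pH = 6.00 + (+2.199) = 8.20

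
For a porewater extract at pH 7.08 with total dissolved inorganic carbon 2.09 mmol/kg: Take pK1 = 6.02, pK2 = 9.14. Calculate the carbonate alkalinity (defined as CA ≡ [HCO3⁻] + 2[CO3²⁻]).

CA = 1.94 mmol/kg

CA = [HCO3⁻] + 2[CO3²⁻] = (α₁ + 2α₂)·DIC
At pH 7.08: [H⁺]/K1 = 10^-1.06 = 0.087096, K2/[H⁺] = 10^-2.06 = 0.0087096
α₁ = 1/(1 + 0.087096 + 0.0087096) = 1/1.0958 = 0.9126; α₂ = α₁·K2/[H⁺] = 0.007948
α₁ + 2α₂ = 0.9285
CA = 0.9285 × 2.09 = 1.94 mmol/kg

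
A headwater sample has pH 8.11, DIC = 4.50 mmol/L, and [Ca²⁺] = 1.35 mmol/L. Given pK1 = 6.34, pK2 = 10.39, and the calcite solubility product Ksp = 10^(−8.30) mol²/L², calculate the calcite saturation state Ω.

α₂ = 1 / (1 + [H⁺]/K2 + [H⁺]²/(K1K2)) = 1 / (1 + 10^+2.28 + 10^+0.51)
   = 1 / (1 + 190.55 + 3.2359) = 1/194.78 = 0.005134
[CO3²⁻] = α₂ × DIC = 0.005134 × 4.50 = 0.02310 mmol/L
Ksp = 10^(−8.30) = 5.012×10^-9
Ω = [Ca²⁺][CO3²⁻]/Ksp = (1.35×10^-3)(2.310×10^-5) / 5.012×10^-9 = 6.22

Ω = 6.22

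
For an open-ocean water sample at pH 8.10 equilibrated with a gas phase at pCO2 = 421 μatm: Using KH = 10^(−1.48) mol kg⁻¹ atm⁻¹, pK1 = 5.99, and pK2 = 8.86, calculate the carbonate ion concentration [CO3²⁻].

[CO3²⁻] = 0.312 mmol/kg

[CO2*] = KH · pCO2 = 10^(−1.48) × 421×10^-6 = 1.394×10^-5 mol/kg
α₀ = 1/(1 + K1/[H⁺] + K1K2/[H⁺]²) = 1/(1 + 10^+2.11 + 10^+1.35) = 0.006570
DIC = [CO2*]/α₀ = 1.394×10^-5 / 0.006570 = 2.122 mmol/kg
[CO3²⁻] = α₂·DIC; α₂ = 0.1471, so [CO3²⁻] = 0.1471 × 2.122 = 0.312 mmol/kg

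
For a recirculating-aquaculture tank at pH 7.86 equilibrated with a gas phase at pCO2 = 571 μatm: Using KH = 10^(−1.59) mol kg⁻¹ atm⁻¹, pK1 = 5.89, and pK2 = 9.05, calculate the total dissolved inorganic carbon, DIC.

[CO2*] = KH · pCO2 = 10^(−1.59) × 571×10^-6 = 1.468×10^-5 mol/kg
α₀ = 1/(1 + K1/[H⁺] + K1K2/[H⁺]²) = 1/(1 + 10^+1.97 + 10^+0.78) = 0.009965
DIC = [CO2*]/α₀ = 1.468×10^-5 / 0.009965 = 1.47 mmol/kg

DIC = 1.47 mmol/kg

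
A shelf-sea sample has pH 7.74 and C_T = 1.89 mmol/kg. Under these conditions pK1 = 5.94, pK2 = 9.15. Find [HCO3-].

[HCO3⁻] = 1.79 mmol/kg

α₁ = 1 / (1 + [H⁺]/K1 + K2/[H⁺]) = 1 / (1 + 10^-1.80 + 10^-1.41)
   = 1 / (1 + 0.015849 + 0.038905) = 1/1.0548 = 0.9481
[HCO3⁻] = α₁ × DIC = 0.9481 × 1.89 = 1.79 mmol/kg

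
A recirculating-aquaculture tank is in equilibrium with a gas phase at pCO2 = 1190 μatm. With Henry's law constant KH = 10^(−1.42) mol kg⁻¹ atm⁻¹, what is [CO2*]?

KH = 10^(−1.42) = 3.802×10^-2 mol kg⁻¹ atm⁻¹
[CO2*] = KH · pCO2 = 3.802×10^-2 × 1190×10^-6 atm = 4.52×10^-5 mol/kg

[CO2*] = 45.2 μmol/kg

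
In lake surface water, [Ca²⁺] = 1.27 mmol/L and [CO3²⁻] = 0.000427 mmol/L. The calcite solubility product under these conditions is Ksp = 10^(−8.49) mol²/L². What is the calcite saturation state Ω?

Ω = 0.168

Ksp = 10^(−8.49) = 3.236×10^-9
Ω = [Ca²⁺][CO3²⁻]/Ksp = (1.27×10^-3)(0.000427×10^-3) / 3.236×10^-9 = 0.168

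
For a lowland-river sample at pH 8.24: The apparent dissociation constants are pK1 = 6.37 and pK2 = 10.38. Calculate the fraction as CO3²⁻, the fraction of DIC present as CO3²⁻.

α₂ = 0.00710

α₂ = 1 / (1 + [H⁺]/K2 + [H⁺]²/(K1K2)) = 1 / (1 + 10^+2.14 + 10^+0.27)
   = 1 / (1 + 138.04 + 1.8621) = 1/140.90 = 0.007097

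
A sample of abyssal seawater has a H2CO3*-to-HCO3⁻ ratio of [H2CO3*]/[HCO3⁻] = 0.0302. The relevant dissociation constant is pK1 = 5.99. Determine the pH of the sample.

From K1 = [H⁺][HCO3⁻]/[H2CO3*]:  pH = pK1 − log₁₀([H2CO3*]/[HCO3⁻])
log₁₀(0.0302) = -1.520
pH = 5.99 − (-1.520) = 7.51

pH = 7.51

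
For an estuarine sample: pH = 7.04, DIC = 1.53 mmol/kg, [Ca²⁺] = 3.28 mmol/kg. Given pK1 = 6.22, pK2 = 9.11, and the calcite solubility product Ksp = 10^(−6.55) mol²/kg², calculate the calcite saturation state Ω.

α₂ = 1 / (1 + [H⁺]/K2 + [H⁺]²/(K1K2)) = 1 / (1 + 10^+2.07 + 10^+1.25)
   = 1 / (1 + 117.49 + 17.783) = 1/136.27 = 0.007338
[CO3²⁻] = α₂ × DIC = 0.007338 × 1.53 = 0.01123 mmol/kg = 11.23 μmol/kg
Ksp = 10^(−6.55) = 2.818×10^-7
Ω = [Ca²⁺][CO3²⁻]/Ksp = (3.28×10^-3)(1.123×10^-5) / 2.818×10^-7 = 0.131

Ω = 0.131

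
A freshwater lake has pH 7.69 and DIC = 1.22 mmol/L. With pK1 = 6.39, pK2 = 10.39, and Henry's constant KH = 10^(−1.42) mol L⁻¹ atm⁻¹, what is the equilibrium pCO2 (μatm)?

α₀ = 1 / (1 + K1/[H⁺] + K1K2/[H⁺]²) = 1 / (1 + 10^+1.30 + 10^-1.40)
   = 1 / (1 + 19.953 + 0.039811) = 1/20.992 = 0.04764
[CO2*] = α₀ × DIC = 0.04764 × 1.22 = 0.05812 mmol/L
pCO2 = [CO2*]/KH = 5.812×10^-5 / 3.802×10^-2 = 1530 μatm

pCO2 = 1530 μatm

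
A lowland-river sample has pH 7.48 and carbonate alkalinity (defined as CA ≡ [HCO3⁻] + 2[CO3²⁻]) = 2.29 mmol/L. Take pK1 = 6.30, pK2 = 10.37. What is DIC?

CA = [HCO3⁻] + 2[CO3²⁻] = (α₁ + 2α₂)·DIC
At pH 7.48: [H⁺]/K1 = 10^-1.18 = 0.066069, K2/[H⁺] = 10^-2.89 = 0.0012882
α₁ = 1/(1 + 0.066069 + 0.0012882) = 1/1.0674 = 0.9369; α₂ = α₁·K2/[H⁺] = 0.001207
α₁ + 2α₂ = 0.9393
DIC = CA / (α₁ + 2α₂) = 2.29 / 0.9393 = 2.44 mmol/L

DIC = 2.44 mmol/L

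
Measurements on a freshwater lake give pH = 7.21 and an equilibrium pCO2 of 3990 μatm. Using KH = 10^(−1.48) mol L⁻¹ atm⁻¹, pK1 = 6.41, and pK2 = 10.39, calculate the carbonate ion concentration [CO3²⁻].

[CO2*] = KH · pCO2 = 10^(−1.48) × 3990×10^-6 = 1.321×10^-4 mol/L
α₀ = 1/(1 + K1/[H⁺] + K1K2/[H⁺]²) = 1/(1 + 10^+0.80 + 10^-2.38) = 0.1367
DIC = [CO2*]/α₀ = 1.321×10^-4 / 0.1367 = 0.9663 mmol/L
[CO3²⁻] = α₂·DIC; α₂ = 0.0005700, so [CO3²⁻] = 0.0005700 × 0.9663 = 0.000551 mmol/L = 0.551 μmol/L

[CO3²⁻] = 0.551 μmol/L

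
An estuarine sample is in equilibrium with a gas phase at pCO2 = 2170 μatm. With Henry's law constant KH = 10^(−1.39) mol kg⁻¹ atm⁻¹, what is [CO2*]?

[CO2*] = 88.4 μmol/kg

KH = 10^(−1.39) = 4.074×10^-2 mol kg⁻¹ atm⁻¹
[CO2*] = KH · pCO2 = 4.074×10^-2 × 2170×10^-6 atm = 8.84×10^-5 mol/kg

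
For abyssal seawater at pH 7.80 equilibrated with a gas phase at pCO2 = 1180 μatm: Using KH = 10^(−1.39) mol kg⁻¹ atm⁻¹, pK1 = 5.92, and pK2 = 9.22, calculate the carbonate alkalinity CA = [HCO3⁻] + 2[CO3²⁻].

CA = 3.92 mmol/kg

[CO2*] = KH · pCO2 = 10^(−1.39) × 1180×10^-6 = 4.807×10^-5 mol/kg
α₀ = 1/(1 + K1/[H⁺] + K1K2/[H⁺]²) = 1/(1 + 10^+1.88 + 10^+0.46) = 0.01254
DIC = [CO2*]/α₀ = 4.807×10^-5 / 0.01254 = 3.833 mmol/kg
CA = (α₁ + 2α₂)·DIC = (0.9513 + 2×0.03617) × 3.833 = 3.92 mmol/kg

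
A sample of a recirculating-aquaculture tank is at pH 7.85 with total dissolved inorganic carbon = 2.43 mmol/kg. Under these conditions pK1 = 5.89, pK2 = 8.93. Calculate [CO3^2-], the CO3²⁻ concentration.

α₂ = 1 / (1 + [H⁺]/K2 + [H⁺]²/(K1K2)) = 1 / (1 + 10^+1.08 + 10^-0.88)
   = 1 / (1 + 12.023 + 0.13183) = 1/13.154 = 0.07602
[CO3²⁻] = α₂ × DIC = 0.07602 × 2.43 = 0.185 mmol/kg

[CO3²⁻] = 0.185 mmol/kg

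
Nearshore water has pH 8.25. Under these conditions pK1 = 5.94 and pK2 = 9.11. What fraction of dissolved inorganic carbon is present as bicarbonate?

α₁ = 0.875

α₁ = 1 / (1 + [H⁺]/K1 + K2/[H⁺]) = 1 / (1 + 10^-2.31 + 10^-0.86)
   = 1 / (1 + 0.0048978 + 0.13804) = 1/1.1429 = 0.8749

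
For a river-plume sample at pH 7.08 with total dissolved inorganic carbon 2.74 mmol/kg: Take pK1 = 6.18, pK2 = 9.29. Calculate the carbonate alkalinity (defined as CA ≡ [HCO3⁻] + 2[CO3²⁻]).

CA = 2.45 mmol/kg

CA = [HCO3⁻] + 2[CO3²⁻] = (α₁ + 2α₂)·DIC
At pH 7.08: [H⁺]/K1 = 10^-0.90 = 0.12589, K2/[H⁺] = 10^-2.21 = 0.0061660
α₁ = 1/(1 + 0.12589 + 0.0061660) = 1/1.1321 = 0.8833; α₂ = α₁·K2/[H⁺] = 0.005447
α₁ + 2α₂ = 0.8942
CA = 0.8942 × 2.74 = 2.45 mmol/kg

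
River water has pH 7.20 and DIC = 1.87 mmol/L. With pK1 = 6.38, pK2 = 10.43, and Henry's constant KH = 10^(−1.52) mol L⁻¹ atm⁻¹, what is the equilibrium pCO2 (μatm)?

pCO2 = 8140 μatm

α₀ = 1 / (1 + K1/[H⁺] + K1K2/[H⁺]²) = 1 / (1 + 10^+0.82 + 10^-2.41)
   = 1 / (1 + 6.6069 + 0.0038905) = 1/7.6108 = 0.1314
[CO2*] = α₀ × DIC = 0.1314 × 1.87 = 0.2457 mmol/L
pCO2 = [CO2*]/KH = 2.457×10^-4 / 3.020×10^-2 = 8140 μatm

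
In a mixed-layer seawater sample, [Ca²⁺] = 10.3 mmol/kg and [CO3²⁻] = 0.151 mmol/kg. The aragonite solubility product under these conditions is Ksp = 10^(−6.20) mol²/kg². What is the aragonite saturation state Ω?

Ω = 2.46

Ksp = 10^(−6.20) = 6.310×10^-7
Ω = [Ca²⁺][CO3²⁻]/Ksp = (10.3×10^-3)(0.151×10^-3) / 6.310×10^-7 = 2.46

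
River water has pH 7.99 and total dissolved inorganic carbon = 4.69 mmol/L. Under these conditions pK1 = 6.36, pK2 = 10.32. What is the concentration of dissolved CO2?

[CO2*] = 0.107 mmol/L

α₀ = 1 / (1 + K1/[H⁺] + K1K2/[H⁺]²) = 1 / (1 + 10^+1.63 + 10^-0.70)
   = 1 / (1 + 42.658 + 0.19953) = 1/43.857 = 0.02280
[CO2*] = α₀ × DIC = 0.02280 × 4.69 = 0.107 mmol/L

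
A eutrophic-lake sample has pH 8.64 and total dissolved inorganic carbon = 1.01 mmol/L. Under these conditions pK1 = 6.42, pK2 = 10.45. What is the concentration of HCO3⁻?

[HCO3⁻] = 0.989 mmol/L

α₁ = 1 / (1 + [H⁺]/K1 + K2/[H⁺]) = 1 / (1 + 10^-2.22 + 10^-1.81)
   = 1 / (1 + 0.0060256 + 0.015488) = 1/1.0215 = 0.9789
[HCO3⁻] = α₁ × DIC = 0.9789 × 1.01 = 0.989 mmol/L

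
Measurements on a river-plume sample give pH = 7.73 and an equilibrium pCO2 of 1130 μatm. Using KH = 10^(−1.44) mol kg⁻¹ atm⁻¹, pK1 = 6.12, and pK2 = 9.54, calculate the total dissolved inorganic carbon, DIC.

DIC = 1.74 mmol/kg

[CO2*] = KH · pCO2 = 10^(−1.44) × 1130×10^-6 = 4.103×10^-5 mol/kg
α₀ = 1/(1 + K1/[H⁺] + K1K2/[H⁺]²) = 1/(1 + 10^+1.61 + 10^-0.20) = 0.02360
DIC = [CO2*]/α₀ = 4.103×10^-5 / 0.02360 = 1.74 mmol/kg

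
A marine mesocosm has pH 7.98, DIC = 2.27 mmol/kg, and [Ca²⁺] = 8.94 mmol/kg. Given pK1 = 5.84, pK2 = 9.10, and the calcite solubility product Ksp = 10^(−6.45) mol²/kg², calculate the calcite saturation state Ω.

Ω = 4.01

α₂ = 1 / (1 + [H⁺]/K2 + [H⁺]²/(K1K2)) = 1 / (1 + 10^+1.12 + 10^-1.02)
   = 1 / (1 + 13.183 + 0.095499) = 1/14.278 = 0.07004
[CO3²⁻] = α₂ × DIC = 0.07004 × 2.27 = 0.1590 mmol/kg
Ksp = 10^(−6.45) = 3.548×10^-7
Ω = [Ca²⁺][CO3²⁻]/Ksp = (8.94×10^-3)(1.590×10^-4) / 3.548×10^-7 = 4.01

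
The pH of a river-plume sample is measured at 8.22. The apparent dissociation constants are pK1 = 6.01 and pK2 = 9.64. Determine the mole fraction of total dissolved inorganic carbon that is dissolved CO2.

α₀ = 0.00591

α₀ = 1 / (1 + K1/[H⁺] + K1K2/[H⁺]²) = 1 / (1 + 10^+2.21 + 10^+0.79)
   = 1 / (1 + 162.18 + 6.1660) = 1/169.35 = 0.005905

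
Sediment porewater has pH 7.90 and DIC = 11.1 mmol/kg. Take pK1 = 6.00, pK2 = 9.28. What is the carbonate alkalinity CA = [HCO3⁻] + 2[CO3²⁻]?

CA = 11.4 mmol/kg

CA = [HCO3⁻] + 2[CO3²⁻] = (α₁ + 2α₂)·DIC
At pH 7.90: [H⁺]/K1 = 10^-1.90 = 0.012589, K2/[H⁺] = 10^-1.38 = 0.041687
α₁ = 1/(1 + 0.012589 + 0.041687) = 1/1.0543 = 0.9485; α₂ = α₁·K2/[H⁺] = 0.03954
α₁ + 2α₂ = 1.0276
CA = 1.0276 × 11.1 = 11.4 mmol/kg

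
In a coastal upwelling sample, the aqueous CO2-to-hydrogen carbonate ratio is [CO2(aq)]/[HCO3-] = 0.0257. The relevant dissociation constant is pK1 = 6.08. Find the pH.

From K1 = [H⁺][HCO3-]/[CO2(aq)]:  pH = pK1 − log₁₀([CO2(aq)]/[HCO3-])
log₁₀(0.0257) = -1.590
pH = 6.08 − (-1.590) = 7.67

pH = 7.67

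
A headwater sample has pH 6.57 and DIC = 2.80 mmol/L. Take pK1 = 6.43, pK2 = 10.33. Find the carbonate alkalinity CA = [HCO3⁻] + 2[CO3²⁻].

CA = [HCO3⁻] + 2[CO3²⁻] = (α₁ + 2α₂)·DIC
At pH 6.57: [H⁺]/K1 = 10^-0.14 = 0.72444, K2/[H⁺] = 10^-3.76 = 0.00017378
α₁ = 1/(1 + 0.72444 + 0.00017378) = 1/1.7246 = 0.5798; α₂ = α₁·K2/[H⁺] = 0.0001008
α₁ + 2α₂ = 0.5800
CA = 0.5800 × 2.80 = 1.62 mmol/L

CA = 1.62 mmol/L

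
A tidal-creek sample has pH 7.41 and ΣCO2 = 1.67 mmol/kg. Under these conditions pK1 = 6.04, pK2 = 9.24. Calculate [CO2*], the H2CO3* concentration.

α₀ = 1 / (1 + K1/[H⁺] + K1K2/[H⁺]²) = 1 / (1 + 10^+1.37 + 10^-0.46)
   = 1 / (1 + 23.442 + 0.34674) = 1/24.789 = 0.04034
[CO2*] = α₀ × DIC = 0.04034 × 1.67 = 0.0674 mmol/kg

[CO2*] = 0.0674 mmol/kg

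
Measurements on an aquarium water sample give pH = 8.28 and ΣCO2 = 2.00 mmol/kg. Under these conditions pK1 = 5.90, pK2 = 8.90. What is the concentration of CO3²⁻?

α₂ = 1 / (1 + [H⁺]/K2 + [H⁺]²/(K1K2)) = 1 / (1 + 10^+0.62 + 10^-1.76)
   = 1 / (1 + 4.1687 + 0.017378) = 1/5.1861 = 0.1928
[CO3²⁻] = α₂ × DIC = 0.1928 × 2.00 = 0.386 mmol/kg

[CO3²⁻] = 0.386 mmol/kg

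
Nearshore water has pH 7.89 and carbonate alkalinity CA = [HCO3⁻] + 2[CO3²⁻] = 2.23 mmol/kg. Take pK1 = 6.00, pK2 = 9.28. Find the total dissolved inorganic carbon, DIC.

DIC = 2.17 mmol/kg

CA = [HCO3⁻] + 2[CO3²⁻] = (α₁ + 2α₂)·DIC
At pH 7.89: [H⁺]/K1 = 10^-1.89 = 0.012882, K2/[H⁺] = 10^-1.39 = 0.040738
α₁ = 1/(1 + 0.012882 + 0.040738) = 1/1.0536 = 0.9491; α₂ = α₁·K2/[H⁺] = 0.03866
α₁ + 2α₂ = 1.0264
DIC = CA / (α₁ + 2α₂) = 2.23 / 1.0264 = 2.17 mmol/kg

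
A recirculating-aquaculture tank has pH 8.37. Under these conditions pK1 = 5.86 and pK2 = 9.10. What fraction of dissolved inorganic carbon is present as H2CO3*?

α₀ = 1 / (1 + K1/[H⁺] + K1K2/[H⁺]²) = 1 / (1 + 10^+2.51 + 10^+1.78)
   = 1 / (1 + 323.59 + 60.256) = 1/384.85 = 0.002598

α₀ = 0.00260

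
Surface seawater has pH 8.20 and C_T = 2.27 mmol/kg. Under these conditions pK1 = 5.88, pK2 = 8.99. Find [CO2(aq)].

[CO2*] = 9.31 μmol/kg

α₀ = 1 / (1 + K1/[H⁺] + K1K2/[H⁺]²) = 1 / (1 + 10^+2.32 + 10^+1.53)
   = 1 / (1 + 208.93 + 33.884) = 1/243.81 = 0.004101
[CO2*] = α₀ × DIC = 0.004101 × 2.27 = 0.00931 mmol/kg = 9.31 μmol/kg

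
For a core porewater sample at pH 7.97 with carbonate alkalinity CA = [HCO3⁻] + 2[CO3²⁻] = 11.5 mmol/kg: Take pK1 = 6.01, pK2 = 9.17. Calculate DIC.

CA = [HCO3⁻] + 2[CO3²⁻] = (α₁ + 2α₂)·DIC
At pH 7.97: [H⁺]/K1 = 10^-1.96 = 0.010965, K2/[H⁺] = 10^-1.20 = 0.063096
α₁ = 1/(1 + 0.010965 + 0.063096) = 1/1.0741 = 0.9310; α₂ = α₁·K2/[H⁺] = 0.05875
α₁ + 2α₂ = 1.0485
DIC = CA / (α₁ + 2α₂) = 11.5 / 1.0485 = 11.0 mmol/kg

DIC = 11.0 mmol/kg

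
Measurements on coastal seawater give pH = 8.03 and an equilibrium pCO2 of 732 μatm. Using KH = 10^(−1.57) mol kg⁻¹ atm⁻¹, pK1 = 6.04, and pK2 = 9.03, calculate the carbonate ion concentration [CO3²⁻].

[CO3²⁻] = 0.193 mmol/kg

[CO2*] = KH · pCO2 = 10^(−1.57) × 732×10^-6 = 1.970×10^-5 mol/kg
α₀ = 1/(1 + K1/[H⁺] + K1K2/[H⁺]²) = 1/(1 + 10^+1.99 + 10^+0.99) = 0.009217
DIC = [CO2*]/α₀ = 1.970×10^-5 / 0.009217 = 2.138 mmol/kg
[CO3²⁻] = α₂·DIC; α₂ = 0.09007, so [CO3²⁻] = 0.09007 × 2.138 = 0.193 mmol/kg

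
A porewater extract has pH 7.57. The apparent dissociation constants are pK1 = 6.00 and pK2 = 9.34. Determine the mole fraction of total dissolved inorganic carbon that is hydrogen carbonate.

α₁ = 1 / (1 + [H⁺]/K1 + K2/[H⁺]) = 1 / (1 + 10^-1.57 + 10^-1.77)
   = 1 / (1 + 0.026915 + 0.016982) = 1/1.0439 = 0.9579

α₁ = 0.958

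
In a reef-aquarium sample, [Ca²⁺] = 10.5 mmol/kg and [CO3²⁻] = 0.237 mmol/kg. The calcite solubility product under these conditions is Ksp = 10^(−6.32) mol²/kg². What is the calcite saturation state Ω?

Ω = 5.20

Ksp = 10^(−6.32) = 4.786×10^-7
Ω = [Ca²⁺][CO3²⁻]/Ksp = (10.5×10^-3)(0.237×10^-3) / 4.786×10^-7 = 5.20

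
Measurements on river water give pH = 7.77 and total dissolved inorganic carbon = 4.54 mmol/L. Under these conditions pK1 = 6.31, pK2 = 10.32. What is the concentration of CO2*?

α₀ = 1 / (1 + K1/[H⁺] + K1K2/[H⁺]²) = 1 / (1 + 10^+1.46 + 10^-1.09)
   = 1 / (1 + 28.840 + 0.081283) = 1/29.922 = 0.03342
[CO2*] = α₀ × DIC = 0.03342 × 4.54 = 0.152 mmol/L

[CO2*] = 0.152 mmol/L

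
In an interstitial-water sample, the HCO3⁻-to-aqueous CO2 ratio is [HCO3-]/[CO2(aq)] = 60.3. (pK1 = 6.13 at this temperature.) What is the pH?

pH = 7.91

From K1 = [H⁺][HCO3-]/[CO2(aq)]:  pH = pK1 + log₁₀([HCO3-]/[CO2(aq)])
log₁₀(60.3) = +1.780
pH = 6.13 + (+1.780) = 7.91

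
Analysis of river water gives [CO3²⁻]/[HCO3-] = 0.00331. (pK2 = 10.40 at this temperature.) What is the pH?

pH = 7.92

From K2 = [H⁺][CO3²⁻]/[HCO3-]:  pH = pK2 + log₁₀([CO3²⁻]/[HCO3-])
log₁₀(0.00331) = -2.480
pH = 10.40 + (-2.480) = 7.92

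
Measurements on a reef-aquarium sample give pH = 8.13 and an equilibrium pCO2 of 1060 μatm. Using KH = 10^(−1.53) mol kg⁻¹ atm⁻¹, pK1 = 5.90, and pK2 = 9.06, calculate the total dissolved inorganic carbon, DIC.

DIC = 5.97 mmol/kg

[CO2*] = KH · pCO2 = 10^(−1.53) × 1060×10^-6 = 3.128×10^-5 mol/kg
α₀ = 1/(1 + K1/[H⁺] + K1K2/[H⁺]²) = 1/(1 + 10^+2.23 + 10^+1.30) = 0.005242
DIC = [CO2*]/α₀ = 3.128×10^-5 / 0.005242 = 5.97 mmol/kg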